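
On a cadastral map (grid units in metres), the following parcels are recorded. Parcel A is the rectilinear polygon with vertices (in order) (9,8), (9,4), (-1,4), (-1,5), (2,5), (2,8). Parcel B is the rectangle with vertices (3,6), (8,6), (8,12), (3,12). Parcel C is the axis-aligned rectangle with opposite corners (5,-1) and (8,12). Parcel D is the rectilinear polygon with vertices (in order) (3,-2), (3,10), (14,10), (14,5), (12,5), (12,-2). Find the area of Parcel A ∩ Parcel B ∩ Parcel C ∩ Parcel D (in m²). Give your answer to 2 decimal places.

6.00

The intersection is the polygon with vertices (5,6), (5,8), (8,8), (8,6).
By the shoelace formula its area is 6.00.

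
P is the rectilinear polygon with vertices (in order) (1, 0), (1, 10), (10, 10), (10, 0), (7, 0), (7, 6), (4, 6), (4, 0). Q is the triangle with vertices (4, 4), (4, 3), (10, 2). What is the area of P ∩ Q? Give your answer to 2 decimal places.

0.75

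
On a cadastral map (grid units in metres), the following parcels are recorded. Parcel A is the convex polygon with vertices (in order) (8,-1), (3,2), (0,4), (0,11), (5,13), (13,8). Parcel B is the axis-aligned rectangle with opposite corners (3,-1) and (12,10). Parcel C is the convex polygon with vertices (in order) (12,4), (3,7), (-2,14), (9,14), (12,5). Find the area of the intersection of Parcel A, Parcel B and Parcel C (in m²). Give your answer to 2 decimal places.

35.24

The intersection is the polygon with vertices (3,10), (9.8,10), (10.474,9.579), (11.75,5.75), (10.969,4.344), (3,7).
By the shoelace formula its area is 35.24.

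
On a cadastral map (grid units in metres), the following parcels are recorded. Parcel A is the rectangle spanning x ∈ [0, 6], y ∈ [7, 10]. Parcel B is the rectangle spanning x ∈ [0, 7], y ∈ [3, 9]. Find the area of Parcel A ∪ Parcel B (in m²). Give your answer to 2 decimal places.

By inclusion–exclusion:
Individual areas: |Parcel A| = 18, |Parcel B| = 42.
|Parcel A∩Parcel B|: x∈[0,6], y∈[7,9] → 6·2 = 12.
|Parcel A ∪ Parcel B| = 60 − 12 = 48.00.

48.00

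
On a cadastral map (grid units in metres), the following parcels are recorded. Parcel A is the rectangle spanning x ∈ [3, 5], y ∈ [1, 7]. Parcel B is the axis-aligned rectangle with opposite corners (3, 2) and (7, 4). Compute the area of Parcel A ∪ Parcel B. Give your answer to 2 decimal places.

By inclusion–exclusion:
Individual areas: |Parcel A| = 12, |Parcel B| = 8.
|Parcel A∩Parcel B|: x∈[3,5], y∈[2,4] → 2·2 = 4.
|Parcel A ∪ Parcel B| = 20 − 4 = 16.00.

16.00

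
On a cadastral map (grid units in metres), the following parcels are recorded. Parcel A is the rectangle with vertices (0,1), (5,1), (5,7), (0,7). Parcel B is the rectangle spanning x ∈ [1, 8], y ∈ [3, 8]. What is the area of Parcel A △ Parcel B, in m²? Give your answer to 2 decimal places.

|Parcel A∩Parcel B|: x∈[1,5], y∈[3,7] → 4·4 = 16.
|Parcel A △ Parcel B| = |Parcel A| + |Parcel B| − 2·|Parcel A∩Parcel B| = 30 + 35 − 32 = 33.00.

33.00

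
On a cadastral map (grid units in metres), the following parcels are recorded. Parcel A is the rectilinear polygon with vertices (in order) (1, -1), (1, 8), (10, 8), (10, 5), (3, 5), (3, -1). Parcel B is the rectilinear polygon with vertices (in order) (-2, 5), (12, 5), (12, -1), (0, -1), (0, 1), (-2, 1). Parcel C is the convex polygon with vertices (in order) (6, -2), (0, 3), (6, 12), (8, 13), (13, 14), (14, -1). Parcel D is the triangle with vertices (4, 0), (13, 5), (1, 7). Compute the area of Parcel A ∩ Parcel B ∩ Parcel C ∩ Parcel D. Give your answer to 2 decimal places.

1.52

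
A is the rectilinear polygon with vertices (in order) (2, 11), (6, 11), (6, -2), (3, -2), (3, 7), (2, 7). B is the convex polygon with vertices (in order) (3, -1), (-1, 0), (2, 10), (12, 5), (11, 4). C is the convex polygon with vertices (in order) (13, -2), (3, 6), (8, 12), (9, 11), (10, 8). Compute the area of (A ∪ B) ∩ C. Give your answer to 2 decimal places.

The region (A ∪ B) ∩ C is the polygon with vertices (6,8), (10.706,5.647), (11.154,4.154), (11,4), (7.912,2.07), (3,6), (6,9.6).
By the shoelace formula its area is 27.89.

27.89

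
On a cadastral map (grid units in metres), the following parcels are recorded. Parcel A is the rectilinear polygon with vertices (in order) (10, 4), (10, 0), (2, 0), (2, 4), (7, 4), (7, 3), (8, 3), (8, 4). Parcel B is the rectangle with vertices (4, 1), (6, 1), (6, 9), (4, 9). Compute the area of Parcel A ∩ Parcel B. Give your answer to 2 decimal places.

6.00

The intersection is the polygon with vertices (6,4), (6,1), (4,1), (4,4).
By the shoelace formula its area is 6.00.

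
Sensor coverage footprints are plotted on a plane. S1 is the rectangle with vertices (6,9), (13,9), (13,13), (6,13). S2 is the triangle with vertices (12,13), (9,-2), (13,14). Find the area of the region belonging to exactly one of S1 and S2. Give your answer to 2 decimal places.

|S1| = 28, |S2| = 6, |S1∩S2| = 2.6.
|S1 △ S2| = |S1| + |S2| − 2·|S1∩S2| = 28 + 6 − 5.2 = 28.80.

28.80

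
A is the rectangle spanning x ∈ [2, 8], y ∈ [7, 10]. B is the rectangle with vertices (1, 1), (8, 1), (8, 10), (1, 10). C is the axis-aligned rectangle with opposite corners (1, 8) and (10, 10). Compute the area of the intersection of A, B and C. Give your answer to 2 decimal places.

12.00

The intersection is the polygon with vertices (2,10), (8,10), (8,8), (2,8).
By the shoelace formula its area is 12.00.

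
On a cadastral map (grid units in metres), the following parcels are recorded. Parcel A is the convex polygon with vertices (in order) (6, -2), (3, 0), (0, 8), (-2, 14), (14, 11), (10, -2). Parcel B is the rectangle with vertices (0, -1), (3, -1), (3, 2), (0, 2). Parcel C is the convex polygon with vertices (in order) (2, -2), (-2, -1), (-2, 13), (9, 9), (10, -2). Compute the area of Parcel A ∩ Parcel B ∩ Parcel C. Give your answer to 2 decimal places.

0.75

The intersection is the polygon with vertices (3,2), (3,0), (2.25,2).
By the shoelace formula its area is 0.75.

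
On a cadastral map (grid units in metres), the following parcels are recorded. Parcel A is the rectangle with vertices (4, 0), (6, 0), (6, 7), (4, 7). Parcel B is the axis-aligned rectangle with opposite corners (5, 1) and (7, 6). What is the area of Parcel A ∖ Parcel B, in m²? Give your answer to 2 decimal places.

9.00

|Parcel A∩Parcel B|: x∈[5,6], y∈[1,6] → 1·5 = 5.
|Parcel A| = 14.
|Parcel A ∖ Parcel B| = |Parcel A| − |Parcel A∩Parcel B| = 14 − 5 = 9.00.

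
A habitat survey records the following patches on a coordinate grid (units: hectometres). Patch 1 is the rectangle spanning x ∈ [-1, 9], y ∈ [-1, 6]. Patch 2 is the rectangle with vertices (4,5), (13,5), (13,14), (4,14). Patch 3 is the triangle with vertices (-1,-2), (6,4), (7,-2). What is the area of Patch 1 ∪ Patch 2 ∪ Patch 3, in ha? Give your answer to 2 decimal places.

By inclusion–exclusion:
Individual areas: |Patch 1| = 70, |Patch 2| = 81, |Patch 3| = 24.
|Patch 1∩Patch 2|: x∈[4,9], y∈[5,6] → 5·1 = 5.
|Patch 1∩Patch 3| = 16.6667.
|Patch 2∩Patch 3| = 0.
|Patch 1∩Patch 2∩Patch 3| = 0.
|Patch 1 ∪ Patch 2 ∪ Patch 3| = 175 − 21.6667 + 0 = 153.33.

153.33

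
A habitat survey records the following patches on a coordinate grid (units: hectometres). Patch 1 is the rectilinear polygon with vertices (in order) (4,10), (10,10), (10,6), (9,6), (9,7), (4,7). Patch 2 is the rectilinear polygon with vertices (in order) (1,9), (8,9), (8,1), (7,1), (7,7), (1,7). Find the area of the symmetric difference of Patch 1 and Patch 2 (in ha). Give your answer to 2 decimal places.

|Patch 1| = 19, |Patch 2| = 20, |Patch 1∩Patch 2| = 8.
|Patch 1 △ Patch 2| = |Patch 1| + |Patch 2| − 2·|Patch 1∩Patch 2| = 19 + 20 − 16 = 23.00.

23.00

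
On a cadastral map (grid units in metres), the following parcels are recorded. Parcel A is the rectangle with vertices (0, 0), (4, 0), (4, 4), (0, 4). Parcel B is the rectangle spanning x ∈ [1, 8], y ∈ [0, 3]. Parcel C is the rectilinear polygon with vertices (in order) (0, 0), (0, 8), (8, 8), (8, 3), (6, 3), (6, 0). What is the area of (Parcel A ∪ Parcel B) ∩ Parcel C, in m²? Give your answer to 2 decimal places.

22.00

|Parcel A ∪ Parcel B| = 28.
|(Parcel A ∪ Parcel B) ∩ Parcel C| = 22.00.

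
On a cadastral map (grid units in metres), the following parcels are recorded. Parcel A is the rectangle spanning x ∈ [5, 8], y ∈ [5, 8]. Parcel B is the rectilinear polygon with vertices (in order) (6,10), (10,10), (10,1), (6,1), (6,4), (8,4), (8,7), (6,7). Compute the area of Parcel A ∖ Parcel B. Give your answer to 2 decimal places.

|Parcel A| = 9, |Parcel A∩Parcel B| = 2.
|Parcel A ∖ Parcel B| = |Parcel A| − |Parcel A∩Parcel B| = 9 − 2 = 7.00.

7.00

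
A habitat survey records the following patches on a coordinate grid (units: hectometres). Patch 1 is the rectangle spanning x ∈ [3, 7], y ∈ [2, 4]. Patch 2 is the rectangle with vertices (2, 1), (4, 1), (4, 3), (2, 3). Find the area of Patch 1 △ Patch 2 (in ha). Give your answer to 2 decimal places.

|Patch 1∩Patch 2|: x∈[3,4], y∈[2,3] → 1·1 = 1.
|Patch 1 △ Patch 2| = |Patch 1| + |Patch 2| − 2·|Patch 1∩Patch 2| = 8 + 4 − 2 = 10.00.

10.00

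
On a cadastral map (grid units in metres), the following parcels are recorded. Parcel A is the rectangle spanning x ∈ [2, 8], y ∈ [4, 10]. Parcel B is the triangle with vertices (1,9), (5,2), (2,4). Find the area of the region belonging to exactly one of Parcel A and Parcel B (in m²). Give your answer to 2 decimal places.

|Parcel A| = 36, |Parcel B| = 6.5, |Parcel A∩Parcel B| = 3.0179.
|Parcel A △ Parcel B| = |Parcel A| + |Parcel B| − 2·|Parcel A∩Parcel B| = 36 + 6.5 − 6.0357 = 36.46.

36.46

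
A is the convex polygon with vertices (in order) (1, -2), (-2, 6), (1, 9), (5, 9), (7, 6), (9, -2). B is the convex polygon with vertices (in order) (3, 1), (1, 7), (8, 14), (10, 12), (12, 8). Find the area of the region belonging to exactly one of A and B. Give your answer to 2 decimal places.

96.20

|A| = 87.5, |B| = 71, |A∩B| = 31.1512.
|A △ B| = |A| + |B| − 2·|A∩B| = 87.5 + 71 − 62.3023 = 96.20.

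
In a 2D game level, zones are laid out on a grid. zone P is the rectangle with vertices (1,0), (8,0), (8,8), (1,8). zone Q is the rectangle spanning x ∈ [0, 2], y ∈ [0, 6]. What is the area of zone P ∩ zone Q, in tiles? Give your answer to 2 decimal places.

|zone P∩zone Q|: x∈[1,2], y∈[0,6] → 1·6 = 6.

6.00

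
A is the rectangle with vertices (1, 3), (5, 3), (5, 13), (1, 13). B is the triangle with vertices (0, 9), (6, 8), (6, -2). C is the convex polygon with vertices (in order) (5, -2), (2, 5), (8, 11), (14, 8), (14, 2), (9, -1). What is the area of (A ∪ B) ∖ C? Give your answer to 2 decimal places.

|A ∪ B| = 52.7348.
|(A ∪ B) ∩ C| = 21.5175.
|(A ∪ B) ∖ C| = 52.7348 − 21.5175 = 31.22.

31.22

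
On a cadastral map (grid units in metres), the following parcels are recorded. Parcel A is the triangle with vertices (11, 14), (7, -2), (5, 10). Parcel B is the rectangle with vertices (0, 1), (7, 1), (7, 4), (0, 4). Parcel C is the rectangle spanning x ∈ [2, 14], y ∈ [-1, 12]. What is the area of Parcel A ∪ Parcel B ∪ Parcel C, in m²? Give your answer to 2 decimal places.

By inclusion–exclusion:
Individual areas: |Parcel A| = 40, |Parcel B| = 21, |Parcel C| = 156.
|Parcel A∩Parcel B| = 2.25.
|Parcel A∩Parcel C| = 37.2917.
|Parcel B∩Parcel C|: x∈[2,7], y∈[1,4] → 5·3 = 15.
|Parcel A∩Parcel B∩Parcel C| = 2.25.
|Parcel A ∪ Parcel B ∪ Parcel C| = 217 − 54.5417 + 2.25 = 164.71.

164.71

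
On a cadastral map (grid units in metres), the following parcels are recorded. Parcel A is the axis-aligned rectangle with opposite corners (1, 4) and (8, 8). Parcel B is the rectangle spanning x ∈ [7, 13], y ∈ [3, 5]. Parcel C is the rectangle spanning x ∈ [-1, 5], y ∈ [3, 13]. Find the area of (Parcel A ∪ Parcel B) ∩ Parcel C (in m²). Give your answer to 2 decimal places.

16.00

The region (Parcel A ∪ Parcel B) ∩ Parcel C is the polygon with vertices (1,8), (5,8), (5,4), (1,4).
By the shoelace formula its area is 16.00.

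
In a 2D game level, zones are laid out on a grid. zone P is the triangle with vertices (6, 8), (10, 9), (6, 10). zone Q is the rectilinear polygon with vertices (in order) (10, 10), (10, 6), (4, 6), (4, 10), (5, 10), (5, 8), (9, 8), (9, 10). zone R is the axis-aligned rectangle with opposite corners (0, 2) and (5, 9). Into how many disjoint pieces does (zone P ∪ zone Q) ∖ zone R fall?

2

(zone P ∪ zone Q) ∖ zone R splits into 2 disjoint pieces (area 15.75, area 1).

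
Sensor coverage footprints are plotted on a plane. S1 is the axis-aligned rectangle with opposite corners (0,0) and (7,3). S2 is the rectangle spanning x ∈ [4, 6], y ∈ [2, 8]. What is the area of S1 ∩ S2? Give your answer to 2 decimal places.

|S1∩S2|: x∈[4,6], y∈[2,3] → 2·1 = 2.

2.00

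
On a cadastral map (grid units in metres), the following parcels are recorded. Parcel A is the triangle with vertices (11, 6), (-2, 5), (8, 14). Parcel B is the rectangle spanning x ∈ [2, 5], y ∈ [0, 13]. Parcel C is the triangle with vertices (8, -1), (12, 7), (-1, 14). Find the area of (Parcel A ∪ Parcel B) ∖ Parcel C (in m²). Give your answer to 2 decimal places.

|Parcel A ∪ Parcel B| = 78.9192.
|(Parcel A ∪ Parcel B) ∩ Parcel C| = 34.9824.
|(Parcel A ∪ Parcel B) ∖ Parcel C| = 78.9192 − 34.9824 = 43.94.

43.94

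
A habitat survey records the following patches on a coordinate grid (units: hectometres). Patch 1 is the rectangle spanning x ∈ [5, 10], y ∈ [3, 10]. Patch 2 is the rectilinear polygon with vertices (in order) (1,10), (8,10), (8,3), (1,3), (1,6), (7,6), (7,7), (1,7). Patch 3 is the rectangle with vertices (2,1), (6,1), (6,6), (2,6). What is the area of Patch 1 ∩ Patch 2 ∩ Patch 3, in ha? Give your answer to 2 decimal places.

3.00

The intersection is the polygon with vertices (5,3), (5,6), (6,6), (6,3).
By the shoelace formula its area is 3.00.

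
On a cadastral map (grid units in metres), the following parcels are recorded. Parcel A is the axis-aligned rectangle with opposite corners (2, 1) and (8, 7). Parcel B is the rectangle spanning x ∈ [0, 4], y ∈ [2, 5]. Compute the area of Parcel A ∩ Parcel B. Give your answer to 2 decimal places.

6.00

|Parcel A∩Parcel B|: x∈[2,4], y∈[2,5] → 2·3 = 6.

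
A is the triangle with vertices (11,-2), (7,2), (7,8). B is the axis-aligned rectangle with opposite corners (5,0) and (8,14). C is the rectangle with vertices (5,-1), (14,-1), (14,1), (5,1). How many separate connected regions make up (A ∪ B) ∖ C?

(A ∪ B) ∖ C splits into 2 disjoint pieces (area 43.05, area 0.3).

2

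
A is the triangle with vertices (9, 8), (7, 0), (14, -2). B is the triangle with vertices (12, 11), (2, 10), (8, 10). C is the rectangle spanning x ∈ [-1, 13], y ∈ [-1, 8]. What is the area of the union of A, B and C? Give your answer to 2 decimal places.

By inclusion–exclusion:
Individual areas: |A| = 30, |B| = 3, |C| = 126.
|A∩B| = 0.
|A∩C| = 28.25.
|B∩C| = 0.
|A∩B∩C| = 0.
|A ∪ B ∪ C| = 159 − 28.25 + 0 = 130.75.

130.75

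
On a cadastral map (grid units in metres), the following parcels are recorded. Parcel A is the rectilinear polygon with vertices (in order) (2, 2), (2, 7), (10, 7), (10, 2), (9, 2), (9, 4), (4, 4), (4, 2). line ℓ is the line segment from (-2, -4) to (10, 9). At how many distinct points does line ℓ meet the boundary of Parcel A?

The segment meets the boundary at (8.154,7), (5.385,4), (4,2.5), (3.538,2).

4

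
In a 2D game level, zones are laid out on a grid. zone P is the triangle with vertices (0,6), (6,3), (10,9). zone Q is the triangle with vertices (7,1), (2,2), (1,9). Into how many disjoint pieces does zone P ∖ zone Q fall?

zone P ∖ zone Q splits into 2 disjoint pieces (area 0.843, area 18.4816).

2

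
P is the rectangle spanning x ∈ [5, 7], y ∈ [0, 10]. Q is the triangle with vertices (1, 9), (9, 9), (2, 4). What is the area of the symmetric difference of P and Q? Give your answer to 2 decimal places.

31.43

|P| = 20, |Q| = 20, |P∩Q| = 4.2857.
|P △ Q| = |P| + |Q| − 2·|P∩Q| = 20 + 20 − 8.5714 = 31.43.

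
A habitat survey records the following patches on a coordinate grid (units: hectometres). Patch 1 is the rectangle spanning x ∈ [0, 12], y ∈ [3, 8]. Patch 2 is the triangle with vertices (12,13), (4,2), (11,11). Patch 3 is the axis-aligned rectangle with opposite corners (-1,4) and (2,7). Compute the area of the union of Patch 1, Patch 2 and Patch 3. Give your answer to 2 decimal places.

By inclusion–exclusion:
Individual areas: |Patch 1| = 60, |Patch 2| = 2.5, |Patch 3| = 9.
|Patch 1∩Patch 2| = 0.8838.
|Patch 1∩Patch 3|: x∈[0,2], y∈[4,7] → 2·3 = 6.
|Patch 2∩Patch 3| = 0.
|Patch 1∩Patch 2∩Patch 3| = 0.
|Patch 1 ∪ Patch 2 ∪ Patch 3| = 71.5 − 6.8838 + 0 = 64.62.

64.62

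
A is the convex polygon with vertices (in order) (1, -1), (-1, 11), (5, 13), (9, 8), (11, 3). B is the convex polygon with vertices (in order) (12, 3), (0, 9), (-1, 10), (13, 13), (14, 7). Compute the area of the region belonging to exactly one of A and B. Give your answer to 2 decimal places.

|A| = 105, |B| = 79.5, |A∩B| = 37.6466.
|A △ B| = |A| + |B| − 2·|A∩B| = 105 + 79.5 − 75.2932 = 109.21.

109.21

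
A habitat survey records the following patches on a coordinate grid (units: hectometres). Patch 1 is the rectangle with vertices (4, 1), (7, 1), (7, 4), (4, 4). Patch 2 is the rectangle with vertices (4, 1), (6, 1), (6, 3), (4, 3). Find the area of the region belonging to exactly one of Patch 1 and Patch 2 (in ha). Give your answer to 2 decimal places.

5.00

|Patch 1∩Patch 2|: x∈[4,6], y∈[1,3] → 2·2 = 4.
|Patch 1 △ Patch 2| = |Patch 1| + |Patch 2| − 2·|Patch 1∩Patch 2| = 9 + 4 − 8 = 5.00.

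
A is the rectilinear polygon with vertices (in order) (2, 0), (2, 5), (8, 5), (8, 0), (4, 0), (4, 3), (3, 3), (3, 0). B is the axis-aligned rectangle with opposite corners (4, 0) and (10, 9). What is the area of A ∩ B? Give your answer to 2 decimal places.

The intersection is the polygon with vertices (8,5), (8,0), (4,0), (4,3), (4,5).
By the shoelace formula its area is 20.00.

20.00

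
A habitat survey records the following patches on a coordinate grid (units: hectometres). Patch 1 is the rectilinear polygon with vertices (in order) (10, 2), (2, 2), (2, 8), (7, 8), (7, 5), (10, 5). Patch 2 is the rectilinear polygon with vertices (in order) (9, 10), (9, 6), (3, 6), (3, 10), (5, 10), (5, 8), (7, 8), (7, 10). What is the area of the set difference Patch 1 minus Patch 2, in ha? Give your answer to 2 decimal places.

31.00

|Patch 1| = 39, |Patch 1∩Patch 2| = 8.
|Patch 1 ∖ Patch 2| = |Patch 1| − |Patch 1∩Patch 2| = 39 − 8 = 31.00.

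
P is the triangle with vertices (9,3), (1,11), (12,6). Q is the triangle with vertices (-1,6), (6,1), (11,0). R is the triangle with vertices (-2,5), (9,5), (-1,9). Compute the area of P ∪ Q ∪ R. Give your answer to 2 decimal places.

By inclusion–exclusion:
Individual areas: |P| = 24, |Q| = 9, |R| = 22.
|P∩Q| = 0.
|P∩R| = 1.3333.
|Q∩R| = 0.3.
|P∩Q∩R| = 0.
|P ∪ Q ∪ R| = 55 − 1.6333 + 0 = 53.37.

53.37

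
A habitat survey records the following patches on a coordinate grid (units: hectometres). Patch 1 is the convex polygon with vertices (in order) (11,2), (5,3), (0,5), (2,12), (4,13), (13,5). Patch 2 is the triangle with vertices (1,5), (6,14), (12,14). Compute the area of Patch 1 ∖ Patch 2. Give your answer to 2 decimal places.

|Patch 1| = 81, |Patch 1∩Patch 2| = 12.1684.
|Patch 1 ∖ Patch 2| = |Patch 1| − |Patch 1∩Patch 2| = 81 − 12.1684 = 68.83.

68.83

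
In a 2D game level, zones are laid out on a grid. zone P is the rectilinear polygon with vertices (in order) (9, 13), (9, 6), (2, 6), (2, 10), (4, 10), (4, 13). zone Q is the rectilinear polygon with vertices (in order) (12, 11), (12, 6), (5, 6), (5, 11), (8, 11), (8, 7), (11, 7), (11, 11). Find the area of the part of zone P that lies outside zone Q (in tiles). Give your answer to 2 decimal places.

|zone P| = 43, |zone P∩zone Q| = 16.
|zone P ∖ zone Q| = |zone P| − |zone P∩zone Q| = 43 − 16 = 27.00.

27.00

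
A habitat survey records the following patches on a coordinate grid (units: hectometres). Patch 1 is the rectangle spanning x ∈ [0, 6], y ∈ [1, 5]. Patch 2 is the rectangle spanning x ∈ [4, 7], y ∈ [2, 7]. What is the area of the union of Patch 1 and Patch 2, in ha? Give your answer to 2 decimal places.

33.00

By inclusion–exclusion:
Individual areas: |Patch 1| = 24, |Patch 2| = 15.
|Patch 1∩Patch 2|: x∈[4,6], y∈[2,5] → 2·3 = 6.
|Patch 1 ∪ Patch 2| = 39 − 6 = 33.00.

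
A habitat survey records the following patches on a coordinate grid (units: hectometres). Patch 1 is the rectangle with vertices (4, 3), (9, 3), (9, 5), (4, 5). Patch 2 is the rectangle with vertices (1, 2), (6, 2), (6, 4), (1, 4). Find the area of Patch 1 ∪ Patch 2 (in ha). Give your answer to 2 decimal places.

By inclusion–exclusion:
Individual areas: |Patch 1| = 10, |Patch 2| = 10.
|Patch 1∩Patch 2|: x∈[4,6], y∈[3,4] → 2·1 = 2.
|Patch 1 ∪ Patch 2| = 20 − 2 = 18.00.

18.00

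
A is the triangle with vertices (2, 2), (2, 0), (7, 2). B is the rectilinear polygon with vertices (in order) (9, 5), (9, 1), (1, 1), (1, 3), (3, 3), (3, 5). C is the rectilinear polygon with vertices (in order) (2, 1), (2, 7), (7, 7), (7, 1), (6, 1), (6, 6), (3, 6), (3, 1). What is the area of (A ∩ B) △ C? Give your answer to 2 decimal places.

16.35

|A ∩ B| = 3.75.
|(A ∩ B) ∩ C| = 1.2.
|(A ∩ B) △ C| = 3.75 + 15 − 2.4 = 16.35.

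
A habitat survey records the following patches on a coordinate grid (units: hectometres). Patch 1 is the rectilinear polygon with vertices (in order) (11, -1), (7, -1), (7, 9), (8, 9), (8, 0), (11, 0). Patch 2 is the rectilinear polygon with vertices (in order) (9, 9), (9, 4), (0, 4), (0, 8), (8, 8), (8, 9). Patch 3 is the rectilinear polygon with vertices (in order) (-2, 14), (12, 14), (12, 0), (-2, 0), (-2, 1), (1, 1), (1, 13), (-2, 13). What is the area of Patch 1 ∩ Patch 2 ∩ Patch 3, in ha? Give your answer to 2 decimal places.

4.00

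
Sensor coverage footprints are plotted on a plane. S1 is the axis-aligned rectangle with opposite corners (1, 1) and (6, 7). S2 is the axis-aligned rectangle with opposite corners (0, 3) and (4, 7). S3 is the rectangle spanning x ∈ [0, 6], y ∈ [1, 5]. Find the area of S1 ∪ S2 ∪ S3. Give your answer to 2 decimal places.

36.00

By inclusion–exclusion:
Individual areas: |S1| = 30, |S2| = 16, |S3| = 24.
|S1∩S2|: x∈[1,4], y∈[3,7] → 3·4 = 12.
|S1∩S3|: x∈[1,6], y∈[1,5] → 5·4 = 20.
|S2∩S3|: x∈[0,4], y∈[3,5] → 4·2 = 8.
|S1∩S2∩S3| = 6.
|S1 ∪ S2 ∪ S3| = 70 − 40 + 6 = 36.00.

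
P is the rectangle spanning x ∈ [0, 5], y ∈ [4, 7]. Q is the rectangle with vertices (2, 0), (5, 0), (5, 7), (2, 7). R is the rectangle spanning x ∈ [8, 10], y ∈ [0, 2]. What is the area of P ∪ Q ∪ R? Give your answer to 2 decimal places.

31.00

By inclusion–exclusion:
Individual areas: |P| = 15, |Q| = 21, |R| = 4.
|P∩Q|: x∈[2,5], y∈[4,7] → 3·3 = 9.
|P∩R| = 0 (no overlap).
|Q∩R| = 0 (no overlap).
|P∩Q∩R| = 0.
|P ∪ Q ∪ R| = 40 − 9 + 0 = 31.00.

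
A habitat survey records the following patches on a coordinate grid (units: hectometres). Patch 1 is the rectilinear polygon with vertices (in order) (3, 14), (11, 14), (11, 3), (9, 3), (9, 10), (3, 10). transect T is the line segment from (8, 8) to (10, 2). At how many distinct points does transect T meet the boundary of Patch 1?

The segment meets the boundary at (9.667,3), (9,5).

2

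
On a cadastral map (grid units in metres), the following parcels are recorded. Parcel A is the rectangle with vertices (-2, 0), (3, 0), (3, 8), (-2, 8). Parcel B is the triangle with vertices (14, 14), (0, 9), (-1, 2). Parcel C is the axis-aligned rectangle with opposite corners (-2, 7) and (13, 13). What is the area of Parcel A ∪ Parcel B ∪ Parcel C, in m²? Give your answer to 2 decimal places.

127.80

By inclusion–exclusion:
Individual areas: |Parcel A| = 40, |Parcel B| = 46.5, |Parcel C| = 90.
|Parcel A∩Parcel B| = 15.0286.
|Parcel A∩Parcel C|: x∈[-2,3], y∈[7,8] → 5·1 = 5.
|Parcel B∩Parcel C| = 31.8857.
|Parcel A∩Parcel B∩Parcel C| = 3.2143.
|Parcel A ∪ Parcel B ∪ Parcel C| = 176.5 − 51.9143 + 3.2143 = 127.80.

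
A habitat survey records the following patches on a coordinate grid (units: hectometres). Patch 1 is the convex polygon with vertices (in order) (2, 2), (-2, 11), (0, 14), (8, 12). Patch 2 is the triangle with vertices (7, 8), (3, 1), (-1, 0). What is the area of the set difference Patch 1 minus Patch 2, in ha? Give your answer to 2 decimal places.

|Patch 1| = 61, |Patch 1∩Patch 2| = 0.9038.
|Patch 1 ∖ Patch 2| = |Patch 1| − |Patch 1∩Patch 2| = 61 − 0.9038 = 60.10.

60.10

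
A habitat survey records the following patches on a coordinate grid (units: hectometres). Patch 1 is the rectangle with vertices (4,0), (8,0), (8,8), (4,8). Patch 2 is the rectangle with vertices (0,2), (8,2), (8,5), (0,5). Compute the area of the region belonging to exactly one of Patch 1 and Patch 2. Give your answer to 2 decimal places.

32.00

|Patch 1∩Patch 2|: x∈[4,8], y∈[2,5] → 4·3 = 12.
|Patch 1 △ Patch 2| = |Patch 1| + |Patch 2| − 2·|Patch 1∩Patch 2| = 32 + 24 − 24 = 32.00.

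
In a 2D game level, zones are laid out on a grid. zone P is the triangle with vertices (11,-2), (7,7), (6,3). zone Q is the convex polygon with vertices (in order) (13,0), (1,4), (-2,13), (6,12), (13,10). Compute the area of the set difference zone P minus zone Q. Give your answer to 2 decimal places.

|zone P| = 12.5, |zone P∩zone Q| = 9.0217.
|zone P ∖ zone Q| = |zone P| − |zone P∩zone Q| = 12.5 − 9.0217 = 3.48.

3.48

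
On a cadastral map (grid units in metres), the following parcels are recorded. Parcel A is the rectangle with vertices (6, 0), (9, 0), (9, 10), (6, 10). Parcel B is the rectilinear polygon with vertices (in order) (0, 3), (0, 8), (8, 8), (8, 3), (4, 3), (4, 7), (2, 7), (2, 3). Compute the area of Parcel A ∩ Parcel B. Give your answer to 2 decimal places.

The intersection is the polygon with vertices (6,8), (8,8), (8,3), (6,3).
By the shoelace formula its area is 10.00.

10.00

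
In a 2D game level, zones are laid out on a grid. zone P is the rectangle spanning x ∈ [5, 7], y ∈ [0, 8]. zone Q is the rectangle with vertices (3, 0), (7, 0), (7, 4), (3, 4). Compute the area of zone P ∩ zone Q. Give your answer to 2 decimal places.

8.00

|zone P∩zone Q|: x∈[5,7], y∈[0,4] → 2·4 = 8.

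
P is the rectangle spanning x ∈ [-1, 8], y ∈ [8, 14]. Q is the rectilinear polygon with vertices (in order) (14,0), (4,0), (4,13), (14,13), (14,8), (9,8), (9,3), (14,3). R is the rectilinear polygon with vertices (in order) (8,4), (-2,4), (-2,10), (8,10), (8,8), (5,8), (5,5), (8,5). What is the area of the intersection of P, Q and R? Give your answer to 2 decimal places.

8.00

The intersection is the polygon with vertices (5,8), (4,8), (4,10), (8,10), (8,8).
By the shoelace formula its area is 8.00.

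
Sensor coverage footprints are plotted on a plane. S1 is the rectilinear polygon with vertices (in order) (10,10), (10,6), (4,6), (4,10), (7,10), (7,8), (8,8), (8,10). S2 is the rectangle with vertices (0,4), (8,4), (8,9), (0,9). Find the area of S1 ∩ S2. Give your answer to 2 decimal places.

11.00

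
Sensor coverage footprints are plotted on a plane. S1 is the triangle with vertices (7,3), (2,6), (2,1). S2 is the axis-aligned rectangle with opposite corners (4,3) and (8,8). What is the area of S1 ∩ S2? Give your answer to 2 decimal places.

The intersection is the polygon with vertices (7,3), (4,3), (4,4.8).
By the shoelace formula its area is 2.70.

2.70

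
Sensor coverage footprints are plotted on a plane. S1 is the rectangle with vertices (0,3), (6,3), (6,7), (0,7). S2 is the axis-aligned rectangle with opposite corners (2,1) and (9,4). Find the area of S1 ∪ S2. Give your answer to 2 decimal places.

By inclusion–exclusion:
Individual areas: |S1| = 24, |S2| = 21.
|S1∩S2|: x∈[2,6], y∈[3,4] → 4·1 = 4.
|S1 ∪ S2| = 45 − 4 = 41.00.

41.00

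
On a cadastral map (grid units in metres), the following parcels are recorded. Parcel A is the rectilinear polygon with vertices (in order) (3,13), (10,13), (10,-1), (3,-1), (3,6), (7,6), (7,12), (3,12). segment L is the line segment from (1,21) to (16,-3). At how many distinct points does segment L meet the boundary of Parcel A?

4

The segment meets the boundary at (10,6.6), (7,11.4), (6.625,12), (6,13).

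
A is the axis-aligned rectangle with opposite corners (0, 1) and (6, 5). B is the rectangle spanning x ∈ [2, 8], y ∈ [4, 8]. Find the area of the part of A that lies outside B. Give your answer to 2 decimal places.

20.00

|A∩B|: x∈[2,6], y∈[4,5] → 4·1 = 4.
|A| = 24.
|A ∖ B| = |A| − |A∩B| = 24 − 4 = 20.00.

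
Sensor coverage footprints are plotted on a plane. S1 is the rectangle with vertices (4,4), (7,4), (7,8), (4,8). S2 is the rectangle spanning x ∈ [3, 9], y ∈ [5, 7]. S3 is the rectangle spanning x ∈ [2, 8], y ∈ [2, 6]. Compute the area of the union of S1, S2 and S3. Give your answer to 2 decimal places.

By inclusion–exclusion:
Individual areas: |S1| = 12, |S2| = 12, |S3| = 24.
|S1∩S2|: x∈[4,7], y∈[5,7] → 3·2 = 6.
|S1∩S3|: x∈[4,7], y∈[4,6] → 3·2 = 6.
|S2∩S3|: x∈[3,8], y∈[5,6] → 5·1 = 5.
|S1∩S2∩S3| = 3.
|S1 ∪ S2 ∪ S3| = 48 − 17 + 3 = 34.00.

34.00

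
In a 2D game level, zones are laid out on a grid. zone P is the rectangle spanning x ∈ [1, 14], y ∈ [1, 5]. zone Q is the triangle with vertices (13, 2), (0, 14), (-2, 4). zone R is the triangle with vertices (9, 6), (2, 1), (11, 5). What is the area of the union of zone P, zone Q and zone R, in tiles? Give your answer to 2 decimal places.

108.24

By inclusion–exclusion:
Individual areas: |zone P| = 52, |zone Q| = 77, |zone R| = 8.5.
|zone P∩zone Q| = 21.525.
|zone P∩zone R| = 6.8.
|zone Q∩zone R| = 5.8201.
|zone P∩zone Q∩zone R| = 4.8894.
|zone P ∪ zone Q ∪ zone R| = 137.5 − 34.1451 + 4.8894 = 108.24.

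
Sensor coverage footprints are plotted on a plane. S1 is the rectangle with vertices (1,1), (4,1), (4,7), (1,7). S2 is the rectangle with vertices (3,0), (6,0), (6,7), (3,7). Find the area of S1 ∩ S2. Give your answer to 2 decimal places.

6.00

|S1∩S2|: x∈[3,4], y∈[1,7] → 1·6 = 6.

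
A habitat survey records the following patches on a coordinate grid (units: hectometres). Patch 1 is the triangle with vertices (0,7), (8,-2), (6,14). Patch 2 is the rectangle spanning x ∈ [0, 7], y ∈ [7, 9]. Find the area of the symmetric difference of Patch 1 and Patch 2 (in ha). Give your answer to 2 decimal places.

45.43

|Patch 1| = 55, |Patch 2| = 14, |Patch 1∩Patch 2| = 11.7857.
|Patch 1 △ Patch 2| = |Patch 1| + |Patch 2| − 2·|Patch 1∩Patch 2| = 55 + 14 − 23.5714 = 45.43.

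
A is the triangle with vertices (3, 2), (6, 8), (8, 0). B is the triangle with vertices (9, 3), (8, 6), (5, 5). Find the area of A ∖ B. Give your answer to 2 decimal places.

|A| = 18, |A∩B| = 1.3462.
|A ∖ B| = |A| − |A∩B| = 18 − 1.3462 = 16.65.

16.65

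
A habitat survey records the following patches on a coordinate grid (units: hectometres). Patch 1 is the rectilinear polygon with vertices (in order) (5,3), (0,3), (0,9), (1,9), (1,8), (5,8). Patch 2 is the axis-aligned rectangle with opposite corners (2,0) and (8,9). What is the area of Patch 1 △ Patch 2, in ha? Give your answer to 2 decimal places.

50.00

|Patch 1| = 26, |Patch 2| = 54, |Patch 1∩Patch 2| = 15.
|Patch 1 △ Patch 2| = |Patch 1| + |Patch 2| − 2·|Patch 1∩Patch 2| = 26 + 54 − 30 = 50.00.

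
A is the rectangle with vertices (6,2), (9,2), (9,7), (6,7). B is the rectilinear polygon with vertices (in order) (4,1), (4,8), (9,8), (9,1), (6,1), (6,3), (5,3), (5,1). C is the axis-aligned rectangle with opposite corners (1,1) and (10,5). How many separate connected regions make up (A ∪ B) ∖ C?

(A ∪ B) ∖ C is a single connected region.

1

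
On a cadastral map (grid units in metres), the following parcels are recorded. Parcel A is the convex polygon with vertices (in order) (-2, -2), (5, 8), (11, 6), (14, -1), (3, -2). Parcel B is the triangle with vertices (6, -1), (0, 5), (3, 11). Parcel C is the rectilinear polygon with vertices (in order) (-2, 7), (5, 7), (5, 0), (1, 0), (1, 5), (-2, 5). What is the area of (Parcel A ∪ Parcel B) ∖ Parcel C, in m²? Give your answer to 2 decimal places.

|Parcel A ∪ Parcel B| = 111.6262.
|(Parcel A ∪ Parcel B) ∩ Parcel C| = 28.3476.
|(Parcel A ∪ Parcel B) ∖ Parcel C| = 111.6262 − 28.3476 = 83.28.

83.28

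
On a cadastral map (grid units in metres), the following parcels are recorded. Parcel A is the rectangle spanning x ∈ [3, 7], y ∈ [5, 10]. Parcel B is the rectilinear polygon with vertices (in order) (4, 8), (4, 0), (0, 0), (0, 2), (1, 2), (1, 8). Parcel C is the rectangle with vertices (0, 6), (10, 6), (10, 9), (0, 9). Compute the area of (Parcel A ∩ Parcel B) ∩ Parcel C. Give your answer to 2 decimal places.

2.00

The region (Parcel A ∩ Parcel B) ∩ Parcel C is the polygon with vertices (3,8), (4,8), (4,6), (3,6).
By the shoelace formula its area is 2.00.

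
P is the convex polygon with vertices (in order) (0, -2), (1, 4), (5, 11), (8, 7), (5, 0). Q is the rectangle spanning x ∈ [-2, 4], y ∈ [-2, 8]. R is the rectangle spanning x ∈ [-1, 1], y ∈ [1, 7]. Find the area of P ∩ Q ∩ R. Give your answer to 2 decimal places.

The intersection is the polygon with vertices (1,4), (1,1), (0.5,1).
By the shoelace formula its area is 0.75.

0.75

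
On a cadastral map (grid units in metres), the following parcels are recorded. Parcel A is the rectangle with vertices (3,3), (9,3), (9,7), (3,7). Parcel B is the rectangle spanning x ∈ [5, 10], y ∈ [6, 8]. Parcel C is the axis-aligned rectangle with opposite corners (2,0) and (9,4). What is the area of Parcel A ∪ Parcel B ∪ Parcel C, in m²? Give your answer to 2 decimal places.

By inclusion–exclusion:
Individual areas: |Parcel A| = 24, |Parcel B| = 10, |Parcel C| = 28.
|Parcel A∩Parcel B|: x∈[5,9], y∈[6,7] → 4·1 = 4.
|Parcel A∩Parcel C|: x∈[3,9], y∈[3,4] → 6·1 = 6.
|Parcel B∩Parcel C| = 0 (no overlap).
|Parcel A∩Parcel B∩Parcel C| = 0.
|Parcel A ∪ Parcel B ∪ Parcel C| = 62 − 10 + 0 = 52.00.

52.00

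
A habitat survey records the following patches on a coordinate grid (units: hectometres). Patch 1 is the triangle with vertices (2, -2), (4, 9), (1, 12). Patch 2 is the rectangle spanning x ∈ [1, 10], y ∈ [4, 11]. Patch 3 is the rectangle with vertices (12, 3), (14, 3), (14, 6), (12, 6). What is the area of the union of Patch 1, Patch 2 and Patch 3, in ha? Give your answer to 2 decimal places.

By inclusion–exclusion:
Individual areas: |Patch 1| = 19.5, |Patch 2| = 63, |Patch 3| = 6.
|Patch 1∩Patch 2| = 14.4773.
|Patch 1∩Patch 3| = 0.
|Patch 2∩Patch 3| = 0 (no overlap).
|Patch 1∩Patch 2∩Patch 3| = 0.
|Patch 1 ∪ Patch 2 ∪ Patch 3| = 88.5 − 14.4773 + 0 = 74.02.

74.02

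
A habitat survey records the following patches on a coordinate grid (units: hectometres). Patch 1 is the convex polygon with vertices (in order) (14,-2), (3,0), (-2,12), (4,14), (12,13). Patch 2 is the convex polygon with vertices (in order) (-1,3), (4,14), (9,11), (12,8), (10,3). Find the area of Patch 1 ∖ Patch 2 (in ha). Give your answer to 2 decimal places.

|Patch 1| = 178, |Patch 1∩Patch 2| = 85.1598.
|Patch 1 ∖ Patch 2| = |Patch 1| − |Patch 1∩Patch 2| = 178 − 85.1598 = 92.84.

92.84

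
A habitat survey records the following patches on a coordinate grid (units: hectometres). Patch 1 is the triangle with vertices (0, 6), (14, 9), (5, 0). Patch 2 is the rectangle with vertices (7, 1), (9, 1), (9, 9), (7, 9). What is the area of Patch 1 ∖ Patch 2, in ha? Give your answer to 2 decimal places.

|Patch 1| = 49.5, |Patch 1∩Patch 2| = 9.4286.
|Patch 1 ∖ Patch 2| = |Patch 1| − |Patch 1∩Patch 2| = 49.5 − 9.4286 = 40.07.

40.07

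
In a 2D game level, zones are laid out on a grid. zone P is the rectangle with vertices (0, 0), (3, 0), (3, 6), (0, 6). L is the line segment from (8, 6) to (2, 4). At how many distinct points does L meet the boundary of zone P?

The segment meets the boundary at (3,4.333).

1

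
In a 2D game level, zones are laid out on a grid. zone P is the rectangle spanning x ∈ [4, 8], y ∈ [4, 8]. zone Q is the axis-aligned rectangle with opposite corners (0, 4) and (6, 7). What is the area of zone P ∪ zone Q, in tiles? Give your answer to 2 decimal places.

28.00

By inclusion–exclusion:
Individual areas: |zone P| = 16, |zone Q| = 18.
|zone P∩zone Q|: x∈[4,6], y∈[4,7] → 2·3 = 6.
|zone P ∪ zone Q| = 34 − 6 = 28.00.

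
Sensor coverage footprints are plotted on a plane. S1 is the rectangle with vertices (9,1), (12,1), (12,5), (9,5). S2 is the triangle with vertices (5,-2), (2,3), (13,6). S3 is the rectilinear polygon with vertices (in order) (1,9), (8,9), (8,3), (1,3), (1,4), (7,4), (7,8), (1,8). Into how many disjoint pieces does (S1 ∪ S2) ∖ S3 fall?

(S1 ∪ S2) ∖ S3 splits into 2 disjoint pieces (area 34.6061, area 0.2424).

2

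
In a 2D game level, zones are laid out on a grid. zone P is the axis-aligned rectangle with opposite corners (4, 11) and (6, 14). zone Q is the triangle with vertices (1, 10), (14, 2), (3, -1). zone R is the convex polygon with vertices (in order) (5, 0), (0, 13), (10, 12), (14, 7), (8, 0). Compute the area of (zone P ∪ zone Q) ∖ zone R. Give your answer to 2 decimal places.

|zone P ∪ zone Q| = 69.5.
|(zone P ∪ zone Q) ∩ zone R| = 45.9383.
|(zone P ∪ zone Q) ∖ zone R| = 69.5 − 45.9383 = 23.56.

23.56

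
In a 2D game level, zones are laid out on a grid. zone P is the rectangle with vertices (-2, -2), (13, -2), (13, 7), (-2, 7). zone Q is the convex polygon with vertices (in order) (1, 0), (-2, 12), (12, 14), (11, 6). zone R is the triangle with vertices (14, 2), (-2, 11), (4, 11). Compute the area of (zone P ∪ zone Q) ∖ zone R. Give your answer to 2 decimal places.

|zone P ∪ zone Q| = 212.8125.
|(zone P ∪ zone Q) ∩ zone R| = 26.8108.
|(zone P ∪ zone Q) ∖ zone R| = 212.8125 − 26.8108 = 186.00.

186.00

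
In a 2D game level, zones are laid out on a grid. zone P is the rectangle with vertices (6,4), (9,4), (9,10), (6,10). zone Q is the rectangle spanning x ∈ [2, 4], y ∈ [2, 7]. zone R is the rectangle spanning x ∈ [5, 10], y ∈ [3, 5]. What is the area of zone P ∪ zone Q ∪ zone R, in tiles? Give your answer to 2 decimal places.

By inclusion–exclusion:
Individual areas: |zone P| = 18, |zone Q| = 10, |zone R| = 10.
|zone P∩zone Q| = 0 (no overlap).
|zone P∩zone R|: x∈[6,9], y∈[4,5] → 3·1 = 3.
|zone Q∩zone R| = 0 (no overlap).
|zone P∩zone Q∩zone R| = 0.
|zone P ∪ zone Q ∪ zone R| = 38 − 3 + 0 = 35.00.

35.00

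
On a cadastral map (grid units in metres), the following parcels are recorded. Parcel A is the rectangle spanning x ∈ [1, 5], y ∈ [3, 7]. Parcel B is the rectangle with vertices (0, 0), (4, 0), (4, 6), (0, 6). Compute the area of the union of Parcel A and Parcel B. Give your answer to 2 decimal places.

By inclusion–exclusion:
Individual areas: |Parcel A| = 16, |Parcel B| = 24.
|Parcel A∩Parcel B|: x∈[1,4], y∈[3,6] → 3·3 = 9.
|Parcel A ∪ Parcel B| = 40 − 9 = 31.00.

31.00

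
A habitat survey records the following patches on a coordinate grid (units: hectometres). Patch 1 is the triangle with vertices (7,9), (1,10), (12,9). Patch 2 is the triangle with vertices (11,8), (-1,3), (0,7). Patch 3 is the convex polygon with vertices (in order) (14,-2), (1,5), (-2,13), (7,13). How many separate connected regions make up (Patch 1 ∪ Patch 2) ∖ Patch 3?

(Patch 1 ∪ Patch 2) ∖ Patch 3 splits into 3 disjoint pieces (area 0.466, area 0.3634, area 5.1319).

3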